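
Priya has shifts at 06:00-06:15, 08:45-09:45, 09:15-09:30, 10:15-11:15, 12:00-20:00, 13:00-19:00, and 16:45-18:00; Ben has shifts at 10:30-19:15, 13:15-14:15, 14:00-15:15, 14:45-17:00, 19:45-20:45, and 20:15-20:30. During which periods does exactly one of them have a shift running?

06:00–06:15, 08:45–09:45, 10:15–10:30, 11:15–12:00, 19:15–19:45, 20:00–20:45

First set merges to 06:00–06:15, 08:45–09:45, 10:15–11:15, 12:00–20:00.
Second set merges to 10:30–19:15, 19:45–20:45.
A \ B = 06:00–06:15, 08:45–09:45, 10:15–10:30, 19:15–19:45.
B \ A = 11:15–12:00, 20:00–20:45.
Union of the two gives the symmetric difference.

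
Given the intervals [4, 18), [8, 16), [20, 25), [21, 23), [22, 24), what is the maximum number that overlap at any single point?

3

Sweep endpoints in order; track running count of active intervals.
Peak of 3 reached at 22.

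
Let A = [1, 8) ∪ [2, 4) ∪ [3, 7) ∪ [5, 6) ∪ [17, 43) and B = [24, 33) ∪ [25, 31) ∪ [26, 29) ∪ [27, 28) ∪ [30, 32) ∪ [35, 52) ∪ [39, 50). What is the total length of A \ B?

First set merges to [1, 8), [17, 43).
Second set merges to [24, 33), [35, 52).
A \ B = [1, 8), [17, 24), [33, 35).
Total: 7 + 7 + 2 = 16.

16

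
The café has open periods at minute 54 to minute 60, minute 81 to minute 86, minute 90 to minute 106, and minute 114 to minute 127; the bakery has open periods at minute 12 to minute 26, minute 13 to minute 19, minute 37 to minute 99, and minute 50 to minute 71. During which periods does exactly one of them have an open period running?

B, merged: minute 12 to minute 26, minute 37 to minute 99.
A but not B: minute 99 to minute 106, minute 114 to minute 127.
B but not A: minute 12 to minute 26, minute 37 to minute 54, minute 60 to minute 81, minute 86 to minute 90.
Combining gives A △ B.

minute 12 to minute 26, minute 37 to minute 54, minute 60 to minute 81, minute 86 to minute 90, minute 99 to minute 106, minute 114 to minute 127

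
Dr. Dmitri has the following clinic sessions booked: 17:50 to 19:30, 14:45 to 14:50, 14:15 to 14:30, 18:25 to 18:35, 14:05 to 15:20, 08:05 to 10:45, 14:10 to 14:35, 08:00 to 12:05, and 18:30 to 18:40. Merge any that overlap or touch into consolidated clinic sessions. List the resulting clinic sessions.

Sort by start: 08:00–12:05, 08:05–10:45, 14:05–15:20, 14:10–14:35, 14:15–14:30, 14:45–14:50, 17:50–19:30, 18:25–18:35, 18:30–18:40.
08:05–10:45 overlaps/touches 08:00–12:05 → extend to 08:00–12:05.
14:05–15:20 is disjoint → start new block.
14:10–14:35 overlaps/touches 14:05–15:20 → extend to 14:05–15:20.
14:15–14:30 overlaps/touches 14:05–15:20 → extend to 14:05–15:20.
14:45–14:50 overlaps/touches 14:05–15:20 → extend to 14:05–15:20.
17:50–19:30 is disjoint → start new block.
18:25–18:35 overlaps/touches 17:50–19:30 → extend to 17:50–19:30.
18:30–18:40 overlaps/touches 17:50–19:30 → extend to 17:50–19:30.

08:00–12:05, 14:05–15:20, 17:50–19:30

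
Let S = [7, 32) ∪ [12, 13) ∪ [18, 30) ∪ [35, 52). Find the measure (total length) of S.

42

Merged: [7, 32), [35, 52).
Lengths: 25 + 17 = 42.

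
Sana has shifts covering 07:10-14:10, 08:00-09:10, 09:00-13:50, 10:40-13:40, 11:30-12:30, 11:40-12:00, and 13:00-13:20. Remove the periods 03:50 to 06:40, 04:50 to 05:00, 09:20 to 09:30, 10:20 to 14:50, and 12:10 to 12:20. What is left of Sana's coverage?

07:10–09:20, 09:30–10:20

A, merged: 07:10–14:10.
B, merged: 03:50–06:40, 09:20–09:30, 10:20–14:50.
07:10–14:10 with B removed leaves 07:10–09:20, 09:30–10:20.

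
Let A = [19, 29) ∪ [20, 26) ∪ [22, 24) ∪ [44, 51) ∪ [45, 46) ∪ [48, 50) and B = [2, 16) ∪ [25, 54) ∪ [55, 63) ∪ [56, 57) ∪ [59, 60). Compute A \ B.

Merge the first list: [19, 29), [44, 51).
Merge the second list: [2, 16), [25, 54), [55, 63).
[19, 29) with B removed leaves [19, 25).
[44, 51) lies entirely inside B → drops out.

[19, 25)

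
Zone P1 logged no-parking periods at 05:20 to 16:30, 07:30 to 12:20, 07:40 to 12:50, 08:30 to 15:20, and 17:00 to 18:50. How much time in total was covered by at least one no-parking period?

13 h

Merged: 05:20-16:30, 17:00-18:50.
Lengths: 11 h 10 min + 1 h 50 min = 13 h.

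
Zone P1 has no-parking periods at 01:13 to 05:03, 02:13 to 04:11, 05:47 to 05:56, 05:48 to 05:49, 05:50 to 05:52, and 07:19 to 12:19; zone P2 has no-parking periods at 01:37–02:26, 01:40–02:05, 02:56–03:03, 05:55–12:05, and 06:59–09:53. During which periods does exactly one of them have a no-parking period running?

First set merges to 01:13–05:03, 05:47–05:56, 07:19–12:19.
Second set merges to 01:37–02:26, 02:56–03:03, 05:55–12:05.
Only in the first: 01:13–01:37, 02:26–02:56, 03:03–05:03, 05:47–05:55, 12:05–12:19.
Only in the second: 05:56–07:19.
Together these are the periods covered by exactly one.

01:13–01:37, 02:26–02:56, 03:03–05:03, 05:47–05:55, 05:56–07:19, 12:05–12:19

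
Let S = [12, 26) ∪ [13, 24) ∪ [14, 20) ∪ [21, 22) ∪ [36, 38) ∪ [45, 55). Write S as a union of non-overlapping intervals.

[13, 24) overlaps/touches [12, 26) → extend to [12, 26).
[14, 20) overlaps/touches [12, 26) → extend to [12, 26).
[21, 22) overlaps/touches [12, 26) → extend to [12, 26).
[36, 38) is disjoint → start new block.
[45, 55) is disjoint → start new block.

[12, 26) ∪ [36, 38) ∪ [45, 55)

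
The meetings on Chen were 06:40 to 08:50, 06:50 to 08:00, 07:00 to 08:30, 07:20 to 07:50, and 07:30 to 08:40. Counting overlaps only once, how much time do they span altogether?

Merged: 06:40-08:50.
Length: 2 h 10 min.

2 h 10 min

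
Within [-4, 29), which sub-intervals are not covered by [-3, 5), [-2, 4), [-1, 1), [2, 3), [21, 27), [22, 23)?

Covered (merged): [-3, 5), [21, 27).
Gaps within [-4, 29): [-4, -3), [5, 21), [27, 29).

[-4, -3) ∪ [5, 21) ∪ [27, 29)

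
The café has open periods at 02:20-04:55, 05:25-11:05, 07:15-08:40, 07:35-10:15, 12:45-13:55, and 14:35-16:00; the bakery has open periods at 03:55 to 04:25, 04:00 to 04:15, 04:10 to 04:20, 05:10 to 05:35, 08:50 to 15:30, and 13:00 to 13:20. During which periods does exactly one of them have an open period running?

Merge the first list: 02:20–04:55, 05:25–11:05, 12:45–13:55, 14:35–16:00.
Merge the second list: 03:55–04:25, 05:10–05:35, 08:50–15:30.
A \ B = 02:20–03:55, 04:25–04:55, 05:35–08:50, 15:30–16:00.
B \ A = 05:10–05:25, 11:05–12:45, 13:55–14:35.
Union of the two gives the symmetric difference.

02:20–03:55, 04:25–04:55, 05:10–05:25, 05:35–08:50, 11:05–12:45, 13:55–14:35, 15:30–16:00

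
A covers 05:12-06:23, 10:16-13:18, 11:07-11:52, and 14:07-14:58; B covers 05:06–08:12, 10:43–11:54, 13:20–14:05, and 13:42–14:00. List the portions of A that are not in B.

10:16–10:43, 11:54–13:18, 14:07–14:58

First set merges to 05:12–06:23, 10:16–13:18, 14:07–14:58.
Second set merges to 05:06–08:12, 10:43–11:54, 13:20–14:05.
05:12–06:23 lies entirely inside B → drops out.
10:16–13:18 with B removed leaves 10:16–10:43, 11:54–13:18.
14:07–14:58 is untouched.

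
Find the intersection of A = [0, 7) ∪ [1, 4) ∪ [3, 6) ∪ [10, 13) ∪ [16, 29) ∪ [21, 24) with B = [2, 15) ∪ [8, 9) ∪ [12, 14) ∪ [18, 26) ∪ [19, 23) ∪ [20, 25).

[2, 7) ∪ [10, 13) ∪ [18, 26)

First set merges to [0, 7), [10, 13), [16, 29).
Second set merges to [2, 15), [18, 26).
[0, 7) overlaps B on [2, 7).
[10, 13) overlaps B on [10, 13).
[16, 29) overlaps B on [18, 26).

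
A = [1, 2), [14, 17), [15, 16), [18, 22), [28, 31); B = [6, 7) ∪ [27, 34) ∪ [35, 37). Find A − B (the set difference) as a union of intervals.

First set merges to [1, 2), [14, 17), [18, 22), [28, 31).
[1, 2) is untouched.
[14, 17) is untouched.
[18, 22) is untouched.
[28, 31) lies entirely inside B → drops out.

[1, 2) ∪ [14, 17) ∪ [18, 22)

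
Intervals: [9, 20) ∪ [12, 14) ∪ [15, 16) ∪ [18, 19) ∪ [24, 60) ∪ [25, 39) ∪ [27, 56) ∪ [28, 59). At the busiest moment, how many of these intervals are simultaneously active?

Sweep endpoints in order; track running count of active intervals.
Peak of 4 reached at 28.

4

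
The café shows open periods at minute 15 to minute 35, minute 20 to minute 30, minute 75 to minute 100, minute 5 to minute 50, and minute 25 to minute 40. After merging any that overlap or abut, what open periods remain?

minute 5 to minute 50, minute 75 to minute 100

Sort by start: minute 5 to minute 50, minute 15 to minute 35, minute 20 to minute 30, minute 25 to minute 40, minute 75 to minute 100.
minute 15 to minute 35 overlaps/touches minute 5 to minute 50 → extend to minute 5 to minute 50.
minute 20 to minute 30 overlaps/touches minute 5 to minute 50 → extend to minute 5 to minute 50.
minute 25 to minute 40 overlaps/touches minute 5 to minute 50 → extend to minute 5 to minute 50.
minute 75 to minute 100 is disjoint → start new block.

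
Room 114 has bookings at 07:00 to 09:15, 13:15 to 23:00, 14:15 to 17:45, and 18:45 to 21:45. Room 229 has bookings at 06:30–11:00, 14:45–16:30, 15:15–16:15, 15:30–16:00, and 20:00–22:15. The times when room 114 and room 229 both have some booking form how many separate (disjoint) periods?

3

Merge the first list: 07:00-09:15, 13:15-23:00.
Merge the second list: 06:30-11:00, 14:45-16:30, 20:00-22:15.
A ∩ B = 07:00-09:15, 14:45-16:30, 20:00-22:15.
That is 3 disjoint pieces.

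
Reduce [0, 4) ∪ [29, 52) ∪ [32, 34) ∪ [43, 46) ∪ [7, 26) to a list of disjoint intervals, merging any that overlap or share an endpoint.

[0, 4) ∪ [7, 26) ∪ [29, 52)

Sort by start: [0, 4), [7, 26), [29, 52), [32, 34), [43, 46).
[7, 26) is disjoint → start new block.
[29, 52) is disjoint → start new block.
[32, 34) overlaps/touches [29, 52) → extend to [29, 52).
[43, 46) overlaps/touches [29, 52) → extend to [29, 52).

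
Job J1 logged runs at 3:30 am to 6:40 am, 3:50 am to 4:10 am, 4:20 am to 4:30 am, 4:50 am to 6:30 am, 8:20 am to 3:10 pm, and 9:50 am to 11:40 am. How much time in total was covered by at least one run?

10 h

Merged: 3:30 am–6:40 am, 8:20 am–3:10 pm.
Lengths: 3 h 10 min + 6 h 50 min = 10 h.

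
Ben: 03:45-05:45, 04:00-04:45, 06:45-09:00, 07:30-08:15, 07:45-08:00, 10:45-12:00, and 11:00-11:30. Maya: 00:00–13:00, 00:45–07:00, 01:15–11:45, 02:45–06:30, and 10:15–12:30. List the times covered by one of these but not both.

00:00–03:45, 05:45–06:45, 09:00–10:45, 12:00–13:00

A, merged: 03:45–05:45, 06:45–09:00, 10:45–12:00.
B, merged: 00:00–13:00.
Only in the first: none.
Only in the second: 00:00–03:45, 05:45–06:45, 09:00–10:45, 12:00–13:00.
Together these are the periods covered by exactly one.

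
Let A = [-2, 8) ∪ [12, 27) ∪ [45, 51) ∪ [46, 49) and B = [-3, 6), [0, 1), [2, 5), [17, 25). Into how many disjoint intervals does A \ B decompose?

4

Merge the first list: [-2, 8), [12, 27), [45, 51).
Merge the second list: [-3, 6), [17, 25).
A \ B = [6, 8), [12, 17), [25, 27), [45, 51).
That is 4 disjoint pieces.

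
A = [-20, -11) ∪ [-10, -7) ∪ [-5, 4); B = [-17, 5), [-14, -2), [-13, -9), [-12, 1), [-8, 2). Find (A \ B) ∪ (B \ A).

B, merged: [-17, 5).
A \ B = [-20, -17).
B \ A = [-11, -10), [-7, -5), [4, 5).
Union of the two gives the symmetric difference.

[-20, -17) ∪ [-11, -10) ∪ [-7, -5) ∪ [4, 5)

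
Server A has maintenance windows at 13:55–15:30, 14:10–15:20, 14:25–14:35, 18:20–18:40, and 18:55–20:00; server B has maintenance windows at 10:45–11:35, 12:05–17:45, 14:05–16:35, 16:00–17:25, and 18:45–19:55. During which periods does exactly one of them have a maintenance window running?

10:45–11:35, 12:05–13:55, 15:30–17:45, 18:20–18:40, 18:45–18:55, 19:55–20:00

A, merged: 13:55–15:30, 18:20–18:40, 18:55–20:00.
B, merged: 10:45–11:35, 12:05–17:45, 18:45–19:55.
A \ B = 18:20–18:40, 19:55–20:00.
B \ A = 10:45–11:35, 12:05–13:55, 15:30–17:45, 18:45–18:55.
Union of the two gives the symmetric difference.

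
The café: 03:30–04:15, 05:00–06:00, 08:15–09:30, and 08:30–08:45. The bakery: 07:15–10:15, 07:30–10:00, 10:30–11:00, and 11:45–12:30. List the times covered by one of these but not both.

First set merges to 03:30–04:15, 05:00–06:00, 08:15–09:30.
Second set merges to 07:15–10:15, 10:30–11:00, 11:45–12:30.
A \ B = 03:30–04:15, 05:00–06:00.
B \ A = 07:15–08:15, 09:30–10:15, 10:30–11:00, 11:45–12:30.
Union of the two gives the symmetric difference.

03:30–04:15, 05:00–06:00, 07:15–08:15, 09:30–10:15, 10:30–11:00, 11:45–12:30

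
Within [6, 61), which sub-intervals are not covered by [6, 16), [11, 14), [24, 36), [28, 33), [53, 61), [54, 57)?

[16, 24) ∪ [36, 53)

Covered (merged): [6, 16), [24, 36), [53, 61).
Gaps within [6, 61): [16, 24), [36, 53).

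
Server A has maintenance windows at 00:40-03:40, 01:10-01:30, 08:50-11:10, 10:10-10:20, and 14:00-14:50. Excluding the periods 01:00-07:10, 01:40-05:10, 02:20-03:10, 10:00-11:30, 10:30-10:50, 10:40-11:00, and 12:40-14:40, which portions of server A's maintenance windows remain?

00:40–01:00, 08:50–10:00, 14:40–14:50

Merge the first list: 00:40–03:40, 08:50–11:10, 14:00–14:50.
Merge the second list: 01:00–07:10, 10:00–11:30, 12:40–14:40.
00:40–03:40 \ B = 00:40–01:00.
08:50–11:10 \ B = 08:50–10:00.
14:00–14:50 \ B = 14:40–14:50.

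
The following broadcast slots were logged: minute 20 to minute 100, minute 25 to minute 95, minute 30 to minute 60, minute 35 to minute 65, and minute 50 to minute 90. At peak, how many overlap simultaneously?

Walk the sorted start/end points keeping a running depth.
The depth first hits 5 at minute 50.

5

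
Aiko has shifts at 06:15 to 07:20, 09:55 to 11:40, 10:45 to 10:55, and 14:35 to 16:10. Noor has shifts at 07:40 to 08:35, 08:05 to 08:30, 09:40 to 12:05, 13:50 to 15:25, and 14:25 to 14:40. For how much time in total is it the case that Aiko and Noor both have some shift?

A, merged: 06:15–07:20, 09:55–11:40, 14:35–16:10.
B, merged: 07:40–08:35, 09:40–12:05, 13:50–15:25.
A ∩ B = 09:55–11:40, 14:35–15:25.
Total: 1 h 45 min + 50 min = 2 h 35 min.

2 h 35 min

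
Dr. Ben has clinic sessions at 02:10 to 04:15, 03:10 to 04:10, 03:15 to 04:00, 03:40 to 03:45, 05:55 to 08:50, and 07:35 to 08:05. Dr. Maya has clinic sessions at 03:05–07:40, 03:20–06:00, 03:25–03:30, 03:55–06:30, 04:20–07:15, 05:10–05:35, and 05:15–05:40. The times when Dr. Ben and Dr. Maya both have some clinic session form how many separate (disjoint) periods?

Merge the first list: 02:10–04:15, 05:55–08:50.
Merge the second list: 03:05–07:40.
A ∩ B = 03:05–04:15, 05:55–07:40.
That is 2 disjoint pieces.

2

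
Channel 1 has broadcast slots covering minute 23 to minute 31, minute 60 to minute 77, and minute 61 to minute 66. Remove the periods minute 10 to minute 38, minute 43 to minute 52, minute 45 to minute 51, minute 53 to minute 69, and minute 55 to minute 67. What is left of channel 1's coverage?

Merge the first list: minute 23 to minute 31, minute 60 to minute 77.
Merge the second list: minute 10 to minute 38, minute 43 to minute 52, minute 53 to minute 69.
minute 23 to minute 31: entirely removed.
minute 60 to minute 77 \ B = minute 69 to minute 77.

minute 69 to minute 77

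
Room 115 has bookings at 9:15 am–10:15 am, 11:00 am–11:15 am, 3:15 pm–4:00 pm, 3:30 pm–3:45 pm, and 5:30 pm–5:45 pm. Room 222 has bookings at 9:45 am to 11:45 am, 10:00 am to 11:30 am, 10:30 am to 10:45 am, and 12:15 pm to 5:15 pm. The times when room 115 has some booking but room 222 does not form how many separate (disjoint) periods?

Merge the first list: 9:15 am–10:15 am, 11:00 am–11:15 am, 3:15 pm–4:00 pm, 5:30 pm–5:45 pm.
Merge the second list: 9:45 am–11:45 am, 12:15 pm–5:15 pm.
A \ B = 9:15 am–9:45 am, 5:30 pm–5:45 pm.
That is 2 disjoint pieces.

2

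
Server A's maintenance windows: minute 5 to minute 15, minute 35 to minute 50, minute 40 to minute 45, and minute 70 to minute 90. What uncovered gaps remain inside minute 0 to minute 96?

Covered (merged): minute 5 to minute 15, minute 35 to minute 50, minute 70 to minute 90.
Complement within minute 0 to minute 96: minute 0 to minute 5, minute 15 to minute 35, minute 50 to minute 70, minute 90 to minute 96.

minute 0 to minute 5, minute 15 to minute 35, minute 50 to minute 70, minute 90 to minute 96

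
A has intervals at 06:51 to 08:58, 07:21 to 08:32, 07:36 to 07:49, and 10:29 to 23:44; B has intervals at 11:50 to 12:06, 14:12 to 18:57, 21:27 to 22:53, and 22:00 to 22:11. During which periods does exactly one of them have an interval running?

A, merged: 06:51–08:58, 10:29–23:44.
B, merged: 11:50–12:06, 14:12–18:57, 21:27–22:53.
A \ B = 06:51–08:58, 10:29–11:50, 12:06–14:12, 18:57–21:27, 22:53–23:44.
B \ A = none.
Union of the two gives the symmetric difference.

06:51–08:58, 10:29–11:50, 12:06–14:12, 18:57–21:27, 22:53–23:44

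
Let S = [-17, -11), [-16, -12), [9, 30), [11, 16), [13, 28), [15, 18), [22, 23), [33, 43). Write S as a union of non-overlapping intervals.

[-16, -12) overlaps/touches [-17, -11) → extend to [-17, -11).
[9, 30) is disjoint → start new block.
[11, 16) overlaps/touches [9, 30) → extend to [9, 30).
[13, 28) overlaps/touches [9, 30) → extend to [9, 30).
[15, 18) overlaps/touches [9, 30) → extend to [9, 30).
[22, 23) overlaps/touches [9, 30) → extend to [9, 30).
[33, 43) is disjoint → start new block.

[-17, -11) ∪ [9, 30) ∪ [33, 43)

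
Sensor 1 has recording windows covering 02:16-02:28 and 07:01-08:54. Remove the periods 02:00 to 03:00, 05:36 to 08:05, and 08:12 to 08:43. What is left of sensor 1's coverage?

02:16–02:28 lies entirely inside B → drops out.
07:01–08:54 with B removed leaves 08:05–08:12, 08:43–08:54.

08:05–08:12, 08:43–08:54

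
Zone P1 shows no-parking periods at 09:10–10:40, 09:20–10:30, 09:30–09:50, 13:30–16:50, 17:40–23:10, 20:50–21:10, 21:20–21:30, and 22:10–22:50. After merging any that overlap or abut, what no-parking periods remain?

09:10-10:40, 13:30-16:50, 17:40-23:10

09:20-10:30 overlaps/touches 09:10-10:40 → extend to 09:10-10:40.
09:30-09:50 overlaps/touches 09:10-10:40 → extend to 09:10-10:40.
13:30-16:50 is disjoint → start new block.
17:40-23:10 is disjoint → start new block.
20:50-21:10 overlaps/touches 17:40-23:10 → extend to 17:40-23:10.
21:20-21:30 overlaps/touches 17:40-23:10 → extend to 17:40-23:10.
22:10-22:50 overlaps/touches 17:40-23:10 → extend to 17:40-23:10.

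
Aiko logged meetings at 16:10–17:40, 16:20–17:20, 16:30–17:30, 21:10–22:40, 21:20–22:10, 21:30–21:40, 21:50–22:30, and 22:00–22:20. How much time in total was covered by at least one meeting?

Merged: 16:10-17:40, 21:10-22:40.
Lengths: 1 h 30 min + 1 h 30 min = 3 h.

3 h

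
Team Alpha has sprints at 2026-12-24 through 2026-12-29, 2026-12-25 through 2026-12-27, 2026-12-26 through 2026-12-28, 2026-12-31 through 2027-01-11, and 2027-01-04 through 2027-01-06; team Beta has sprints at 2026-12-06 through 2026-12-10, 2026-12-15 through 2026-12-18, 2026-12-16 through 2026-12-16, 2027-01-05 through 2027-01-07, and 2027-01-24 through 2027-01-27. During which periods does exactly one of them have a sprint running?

2026-12-06 through 2026-12-10, 2026-12-15 through 2026-12-18, 2026-12-24 through 2026-12-29, 2026-12-31 through 2027-01-04, 2027-01-08 through 2027-01-11, 2027-01-24 through 2027-01-27

First set merges to 2026-12-24 through 2026-12-29, 2026-12-31 through 2027-01-11.
Second set merges to 2026-12-06 through 2026-12-10, 2026-12-15 through 2026-12-18, 2027-01-05 through 2027-01-07, 2027-01-24 through 2027-01-27.
Only in the first: 2026-12-24 through 2026-12-29, 2026-12-31 through 2027-01-04, 2027-01-08 through 2027-01-11.
Only in the second: 2026-12-06 through 2026-12-10, 2026-12-15 through 2026-12-18, 2027-01-24 through 2027-01-27.
Together these are the periods covered by exactly one.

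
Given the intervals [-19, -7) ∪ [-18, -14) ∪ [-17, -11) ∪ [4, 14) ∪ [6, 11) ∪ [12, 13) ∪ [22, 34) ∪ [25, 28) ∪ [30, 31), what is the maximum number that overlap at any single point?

At -17, 3 of the intervals are simultaneously active.
No point has more.

3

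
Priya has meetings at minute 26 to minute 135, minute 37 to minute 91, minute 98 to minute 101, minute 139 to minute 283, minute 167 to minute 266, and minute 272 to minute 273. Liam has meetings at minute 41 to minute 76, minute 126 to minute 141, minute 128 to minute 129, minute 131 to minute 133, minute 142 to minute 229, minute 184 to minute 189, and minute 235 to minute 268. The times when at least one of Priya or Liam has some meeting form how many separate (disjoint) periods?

1

Merge the first list: minute 26 to minute 135, minute 139 to minute 283.
Merge the second list: minute 41 to minute 76, minute 126 to minute 141, minute 142 to minute 229, minute 235 to minute 268.
A ∪ B = minute 26 to minute 283.
That is 1 disjoint piece.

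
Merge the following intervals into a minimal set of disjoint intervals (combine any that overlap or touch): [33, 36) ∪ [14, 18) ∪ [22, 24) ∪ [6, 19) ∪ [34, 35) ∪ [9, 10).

[6, 19) ∪ [22, 24) ∪ [33, 36)

Sort by start: [6, 19), [9, 10), [14, 18), [22, 24), [33, 36), [34, 35).
[9, 10) overlaps/touches [6, 19) → extend to [6, 19).
[14, 18) overlaps/touches [6, 19) → extend to [6, 19).
[22, 24) is disjoint → start new block.
[33, 36) is disjoint → start new block.
[34, 35) overlaps/touches [33, 36) → extend to [33, 36).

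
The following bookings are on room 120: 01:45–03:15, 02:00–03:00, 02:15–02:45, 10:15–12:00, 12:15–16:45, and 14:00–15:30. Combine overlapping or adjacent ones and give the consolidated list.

02:00–03:00 overlaps/touches 01:45–03:15 → extend to 01:45–03:15.
02:15–02:45 overlaps/touches 01:45–03:15 → extend to 01:45–03:15.
10:15–12:00 is disjoint → start new block.
12:15–16:45 is disjoint → start new block.
14:00–15:30 overlaps/touches 12:15–16:45 → extend to 12:15–16:45.

01:45–03:15, 10:15–12:00, 12:15–16:45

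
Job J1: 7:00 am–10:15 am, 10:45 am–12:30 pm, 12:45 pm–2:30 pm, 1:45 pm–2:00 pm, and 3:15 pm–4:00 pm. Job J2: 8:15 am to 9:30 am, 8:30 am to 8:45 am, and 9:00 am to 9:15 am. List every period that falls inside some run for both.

A, merged: 7:00 am–10:15 am, 10:45 am–12:30 pm, 12:45 pm–2:30 pm, 3:15 pm–4:00 pm.
B, merged: 8:15 am–9:30 am.
7:00 am–10:15 am overlaps B on 8:15 am–9:30 am.
10:45 am–12:30 pm falls entirely outside B.
12:45 pm–2:30 pm falls entirely outside B.
3:15 pm–4:00 pm falls entirely outside B.

8:15 am–9:30 am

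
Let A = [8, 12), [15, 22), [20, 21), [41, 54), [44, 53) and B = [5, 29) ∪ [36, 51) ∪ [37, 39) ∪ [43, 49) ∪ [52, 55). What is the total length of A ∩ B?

A, merged: [8, 12), [15, 22), [41, 54).
B, merged: [5, 29), [36, 51), [52, 55).
A ∩ B = [8, 12), [15, 22), [41, 51), [52, 54).
Total: 4 + 7 + 10 + 2 = 23.

23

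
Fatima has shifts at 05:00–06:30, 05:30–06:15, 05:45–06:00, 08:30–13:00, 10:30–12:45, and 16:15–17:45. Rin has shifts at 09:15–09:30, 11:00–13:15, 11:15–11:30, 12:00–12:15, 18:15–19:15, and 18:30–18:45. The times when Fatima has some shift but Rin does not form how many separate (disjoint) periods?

First set merges to 05:00–06:30, 08:30–13:00, 16:15–17:45.
Second set merges to 09:15–09:30, 11:00–13:15, 18:15–19:15.
A \ B = 05:00–06:30, 08:30–09:15, 09:30–11:00, 16:15–17:45.
That is 4 disjoint pieces.

4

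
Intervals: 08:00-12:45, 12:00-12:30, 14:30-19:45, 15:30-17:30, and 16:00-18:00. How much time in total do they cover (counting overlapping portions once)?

10 h

Merged: 08:00–12:45, 14:30–19:45.
Lengths: 4 h 45 min + 5 h 15 min = 10 h.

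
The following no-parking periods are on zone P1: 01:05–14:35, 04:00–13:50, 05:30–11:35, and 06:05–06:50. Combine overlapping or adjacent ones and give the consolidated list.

01:05–14:35

04:00–13:50 overlaps/touches 01:05–14:35 → extend to 01:05–14:35.
05:30–11:35 overlaps/touches 01:05–14:35 → extend to 01:05–14:35.
06:05–06:50 overlaps/touches 01:05–14:35 → extend to 01:05–14:35.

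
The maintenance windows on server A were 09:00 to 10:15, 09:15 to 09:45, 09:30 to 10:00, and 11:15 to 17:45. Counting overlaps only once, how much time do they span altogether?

7 h 45 min

Merged: 09:00–10:15, 11:15–17:45.
Lengths: 1 h 15 min + 6 h 30 min = 7 h 45 min.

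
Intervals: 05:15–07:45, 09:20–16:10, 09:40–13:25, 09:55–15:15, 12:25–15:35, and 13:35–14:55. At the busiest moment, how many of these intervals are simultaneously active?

4

Sweep endpoints in order; track running count of active intervals.
Peak of 4 reached at 12:25.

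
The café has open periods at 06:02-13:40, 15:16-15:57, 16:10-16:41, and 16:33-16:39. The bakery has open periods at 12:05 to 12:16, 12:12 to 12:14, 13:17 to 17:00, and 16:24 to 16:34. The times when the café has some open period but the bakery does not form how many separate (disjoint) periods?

Merge the first list: 06:02-13:40, 15:16-15:57, 16:10-16:41.
Merge the second list: 12:05-12:16, 13:17-17:00.
A \ B = 06:02-12:05, 12:16-13:17.
That is 2 disjoint pieces.

2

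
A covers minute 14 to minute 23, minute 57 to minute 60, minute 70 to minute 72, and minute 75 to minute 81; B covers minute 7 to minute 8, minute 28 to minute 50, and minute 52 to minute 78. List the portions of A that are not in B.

minute 14 to minute 23, minute 78 to minute 81

minute 14 to minute 23 is untouched.
minute 57 to minute 60 lies entirely inside B → drops out.
minute 70 to minute 72 lies entirely inside B → drops out.
minute 75 to minute 81 with B removed leaves minute 78 to minute 81.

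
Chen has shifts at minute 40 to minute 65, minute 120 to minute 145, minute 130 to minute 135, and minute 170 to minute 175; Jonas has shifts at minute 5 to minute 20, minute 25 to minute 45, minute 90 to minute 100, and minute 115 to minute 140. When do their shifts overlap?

minute 40 to minute 45, minute 120 to minute 140

A, merged: minute 40 to minute 65, minute 120 to minute 145, minute 170 to minute 175.
minute 40 to minute 65 ∩ B → minute 40 to minute 45.
minute 120 to minute 145 ∩ B → minute 120 to minute 140.
minute 170 to minute 175 meets no B interval.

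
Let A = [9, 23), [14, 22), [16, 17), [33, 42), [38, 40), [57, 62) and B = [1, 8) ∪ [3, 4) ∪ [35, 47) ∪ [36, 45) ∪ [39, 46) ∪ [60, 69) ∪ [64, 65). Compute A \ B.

[9, 23) ∪ [33, 35) ∪ [57, 60)

A, merged: [9, 23), [33, 42), [57, 62).
B, merged: [1, 8), [35, 47), [60, 69).
[9, 23): nothing removed.
[33, 42) \ B = [33, 35).
[57, 62) \ B = [57, 60).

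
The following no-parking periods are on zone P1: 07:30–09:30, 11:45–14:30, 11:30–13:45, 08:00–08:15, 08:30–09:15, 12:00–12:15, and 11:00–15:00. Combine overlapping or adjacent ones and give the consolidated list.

Sort by start: 07:30–09:30, 08:00–08:15, 08:30–09:15, 11:00–15:00, 11:30–13:45, 11:45–14:30, 12:00–12:15.
08:00–08:15 overlaps/touches 07:30–09:30 → extend to 07:30–09:30.
08:30–09:15 overlaps/touches 07:30–09:30 → extend to 07:30–09:30.
11:00–15:00 is disjoint → start new block.
11:30–13:45 overlaps/touches 11:00–15:00 → extend to 11:00–15:00.
11:45–14:30 overlaps/touches 11:00–15:00 → extend to 11:00–15:00.
12:00–12:15 overlaps/touches 11:00–15:00 → extend to 11:00–15:00.

07:30–09:30, 11:00–15:00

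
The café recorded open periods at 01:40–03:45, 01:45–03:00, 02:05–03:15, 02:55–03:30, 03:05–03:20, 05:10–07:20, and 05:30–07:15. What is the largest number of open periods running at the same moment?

Walk the sorted start/end points keeping a running depth.
The depth first hits 4 at 02:55.

4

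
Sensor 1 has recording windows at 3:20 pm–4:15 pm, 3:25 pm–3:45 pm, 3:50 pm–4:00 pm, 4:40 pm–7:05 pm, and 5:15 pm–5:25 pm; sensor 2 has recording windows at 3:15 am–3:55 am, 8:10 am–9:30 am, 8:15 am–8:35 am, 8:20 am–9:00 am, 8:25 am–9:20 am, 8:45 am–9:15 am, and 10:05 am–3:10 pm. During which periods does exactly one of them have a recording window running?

3:15 am–3:55 am, 8:10 am–9:30 am, 10:05 am–3:10 pm, 3:20 pm–4:15 pm, 4:40 pm–7:05 pm

First set merges to 3:20 pm–4:15 pm, 4:40 pm–7:05 pm.
Second set merges to 3:15 am–3:55 am, 8:10 am–9:30 am, 10:05 am–3:10 pm.
Only in the first: 3:20 pm–4:15 pm, 4:40 pm–7:05 pm.
Only in the second: 3:15 am–3:55 am, 8:10 am–9:30 am, 10:05 am–3:10 pm.
Together these are the periods covered by exactly one.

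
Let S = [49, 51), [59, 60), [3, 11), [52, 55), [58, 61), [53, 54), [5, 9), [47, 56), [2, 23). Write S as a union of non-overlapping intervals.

Sort by start: [2, 23), [3, 11), [5, 9), [47, 56), [49, 51), [52, 55), [53, 54), [58, 61), [59, 60).
[3, 11) overlaps/touches [2, 23) → extend to [2, 23).
[5, 9) overlaps/touches [2, 23) → extend to [2, 23).
[47, 56) is disjoint → start new block.
[49, 51) overlaps/touches [47, 56) → extend to [47, 56).
[52, 55) overlaps/touches [47, 56) → extend to [47, 56).
[53, 54) overlaps/touches [47, 56) → extend to [47, 56).
[58, 61) is disjoint → start new block.
[59, 60) overlaps/touches [58, 61) → extend to [58, 61).

[2, 23) ∪ [47, 56) ∪ [58, 61)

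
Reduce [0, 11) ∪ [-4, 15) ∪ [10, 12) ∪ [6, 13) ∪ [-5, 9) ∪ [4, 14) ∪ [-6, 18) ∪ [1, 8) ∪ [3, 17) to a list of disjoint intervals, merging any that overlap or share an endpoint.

Sort by start: [-6, 18), [-5, 9), [-4, 15), [0, 11), [1, 8), [3, 17), [4, 14), [6, 13), [10, 12).
[-5, 9) overlaps/touches [-6, 18) → extend to [-6, 18).
[-4, 15) overlaps/touches [-6, 18) → extend to [-6, 18).
[0, 11) overlaps/touches [-6, 18) → extend to [-6, 18).
[1, 8) overlaps/touches [-6, 18) → extend to [-6, 18).
[3, 17) overlaps/touches [-6, 18) → extend to [-6, 18).
[4, 14) overlaps/touches [-6, 18) → extend to [-6, 18).
[6, 13) overlaps/touches [-6, 18) → extend to [-6, 18).
[10, 12) overlaps/touches [-6, 18) → extend to [-6, 18).

[-6, 18)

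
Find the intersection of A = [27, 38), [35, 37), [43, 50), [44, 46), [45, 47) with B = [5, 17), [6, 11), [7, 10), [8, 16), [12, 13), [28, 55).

A, merged: [27, 38), [43, 50).
B, merged: [5, 17), [28, 55).
[27, 38) meets the second set on [28, 38).
[43, 50) meets the second set on [43, 50).

[28, 38) ∪ [43, 50)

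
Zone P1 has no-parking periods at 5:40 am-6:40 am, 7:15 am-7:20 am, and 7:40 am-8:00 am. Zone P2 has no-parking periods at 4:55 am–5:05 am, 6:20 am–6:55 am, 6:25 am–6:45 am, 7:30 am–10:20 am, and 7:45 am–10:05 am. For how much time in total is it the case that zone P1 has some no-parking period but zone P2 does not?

45 min

Second set merges to 4:55 am–5:05 am, 6:20 am–6:55 am, 7:30 am–10:20 am.
A \ B = 5:40 am–6:20 am, 7:15 am–7:20 am.
Total: 40 min + 5 min = 45 min.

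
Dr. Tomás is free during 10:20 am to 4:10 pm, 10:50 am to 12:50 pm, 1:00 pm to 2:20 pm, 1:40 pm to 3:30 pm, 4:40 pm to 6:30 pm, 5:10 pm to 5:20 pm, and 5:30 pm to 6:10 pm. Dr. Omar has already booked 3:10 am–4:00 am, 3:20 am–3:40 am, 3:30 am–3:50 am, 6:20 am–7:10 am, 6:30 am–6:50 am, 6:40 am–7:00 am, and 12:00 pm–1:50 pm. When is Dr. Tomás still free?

10:20 am-12:00 pm, 1:50 pm-4:10 pm, 4:40 pm-6:30 pm

First set merges to 10:20 am-4:10 pm, 4:40 pm-6:30 pm.
Second set merges to 3:10 am-4:00 am, 6:20 am-7:10 am, 12:00 pm-1:50 pm.
10:20 am-4:10 pm \ B = 10:20 am-12:00 pm, 1:50 pm-4:10 pm.
4:40 pm-6:30 pm: nothing removed.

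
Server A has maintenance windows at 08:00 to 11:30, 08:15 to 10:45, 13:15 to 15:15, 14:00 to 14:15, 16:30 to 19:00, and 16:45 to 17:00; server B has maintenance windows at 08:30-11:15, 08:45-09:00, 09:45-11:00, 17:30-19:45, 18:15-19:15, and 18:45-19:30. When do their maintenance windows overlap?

08:30-11:15, 17:30-19:00

First set merges to 08:00-11:30, 13:15-15:15, 16:30-19:00.
Second set merges to 08:30-11:15, 17:30-19:45.
08:00-11:30 ∩ B → 08:30-11:15.
13:15-15:15 meets no B interval.
16:30-19:00 ∩ B → 17:30-19:00.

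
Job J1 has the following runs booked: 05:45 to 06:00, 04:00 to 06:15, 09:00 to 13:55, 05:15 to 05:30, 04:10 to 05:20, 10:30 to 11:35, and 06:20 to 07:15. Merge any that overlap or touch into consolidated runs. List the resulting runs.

04:00–06:15, 06:20–07:15, 09:00–13:55

Sort by start: 04:00–06:15, 04:10–05:20, 05:15–05:30, 05:45–06:00, 06:20–07:15, 09:00–13:55, 10:30–11:35.
04:10–05:20 overlaps/touches 04:00–06:15 → extend to 04:00–06:15.
05:15–05:30 overlaps/touches 04:00–06:15 → extend to 04:00–06:15.
05:45–06:00 overlaps/touches 04:00–06:15 → extend to 04:00–06:15.
06:20–07:15 is disjoint → start new block.
09:00–13:55 is disjoint → start new block.
10:30–11:35 overlaps/touches 09:00–13:55 → extend to 09:00–13:55.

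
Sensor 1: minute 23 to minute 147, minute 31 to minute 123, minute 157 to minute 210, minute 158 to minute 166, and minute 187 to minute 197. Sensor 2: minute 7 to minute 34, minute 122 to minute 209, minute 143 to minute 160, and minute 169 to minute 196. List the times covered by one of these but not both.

First set merges to minute 23 to minute 147, minute 157 to minute 210.
Second set merges to minute 7 to minute 34, minute 122 to minute 209.
Only in the first: minute 34 to minute 122, minute 209 to minute 210.
Only in the second: minute 7 to minute 23, minute 147 to minute 157.
Together these are the periods covered by exactly one.

minute 7 to minute 23, minute 34 to minute 122, minute 147 to minute 157, minute 209 to minute 210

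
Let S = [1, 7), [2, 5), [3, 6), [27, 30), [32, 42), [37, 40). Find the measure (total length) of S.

Merged: [1, 7), [27, 30), [32, 42).
Lengths: 6 + 3 + 10 = 19.

19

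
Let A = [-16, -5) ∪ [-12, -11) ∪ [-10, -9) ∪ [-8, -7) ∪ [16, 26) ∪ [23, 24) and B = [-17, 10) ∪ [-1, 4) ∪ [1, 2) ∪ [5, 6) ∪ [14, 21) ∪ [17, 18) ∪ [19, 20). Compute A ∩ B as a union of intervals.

First set merges to [-16, -5), [16, 26).
Second set merges to [-17, 10), [14, 21).
[-16, -5) overlaps B on [-16, -5).
[16, 26) overlaps B on [16, 21).

[-16, -5) ∪ [16, 21)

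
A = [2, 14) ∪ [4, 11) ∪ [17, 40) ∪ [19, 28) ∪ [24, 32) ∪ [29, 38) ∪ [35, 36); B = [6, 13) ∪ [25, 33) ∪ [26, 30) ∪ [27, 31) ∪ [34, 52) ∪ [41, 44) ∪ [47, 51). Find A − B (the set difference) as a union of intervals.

First set merges to [2, 14), [17, 40).
Second set merges to [6, 13), [25, 33), [34, 52).
[2, 14) \ B = [2, 6), [13, 14).
[17, 40) \ B = [17, 25), [33, 34).

[2, 6) ∪ [13, 14) ∪ [17, 25) ∪ [33, 34)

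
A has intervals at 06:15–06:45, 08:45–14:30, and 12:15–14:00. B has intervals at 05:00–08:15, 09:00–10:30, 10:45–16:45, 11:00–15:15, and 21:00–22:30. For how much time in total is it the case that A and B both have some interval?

A, merged: 06:15–06:45, 08:45–14:30.
B, merged: 05:00–08:15, 09:00–10:30, 10:45–16:45, 21:00–22:30.
A ∩ B = 06:15–06:45, 09:00–10:30, 10:45–14:30.
Total: 30 min + 1 h 30 min + 3 h 45 min = 5 h 45 min.

5 h 45 min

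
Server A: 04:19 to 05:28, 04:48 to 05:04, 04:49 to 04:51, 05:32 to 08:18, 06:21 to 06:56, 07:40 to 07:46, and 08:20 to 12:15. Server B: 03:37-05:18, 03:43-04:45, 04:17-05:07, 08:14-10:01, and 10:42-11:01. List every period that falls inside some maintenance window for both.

A, merged: 04:19-05:28, 05:32-08:18, 08:20-12:15.
B, merged: 03:37-05:18, 08:14-10:01, 10:42-11:01.
04:19-05:28 meets the second set on 04:19-05:18.
05:32-08:18 meets the second set on 08:14-08:18.
08:20-12:15 meets the second set on 08:20-10:01, 10:42-11:01.

04:19-05:18, 08:14-08:18, 08:20-10:01, 10:42-11:01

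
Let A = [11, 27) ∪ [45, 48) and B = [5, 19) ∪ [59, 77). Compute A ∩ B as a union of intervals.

[11, 19)

[11, 27) ∩ B → [11, 19).
[45, 48) meets no B interval.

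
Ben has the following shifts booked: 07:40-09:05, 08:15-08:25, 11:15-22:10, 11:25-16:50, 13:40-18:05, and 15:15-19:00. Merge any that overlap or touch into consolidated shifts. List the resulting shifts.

08:15-08:25 overlaps/touches 07:40-09:05 → extend to 07:40-09:05.
11:15-22:10 is disjoint → start new block.
11:25-16:50 overlaps/touches 11:15-22:10 → extend to 11:15-22:10.
13:40-18:05 overlaps/touches 11:15-22:10 → extend to 11:15-22:10.
15:15-19:00 overlaps/touches 11:15-22:10 → extend to 11:15-22:10.

07:40-09:05, 11:15-22:10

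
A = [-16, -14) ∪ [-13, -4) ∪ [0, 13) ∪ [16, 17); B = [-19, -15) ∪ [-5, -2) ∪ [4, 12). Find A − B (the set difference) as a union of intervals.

[-16, -14) \ B = [-15, -14).
[-13, -4) \ B = [-13, -5).
[0, 13) \ B = [0, 4), [12, 13).
[16, 17): nothing removed.

[-15, -14) ∪ [-13, -5) ∪ [0, 4) ∪ [12, 13) ∪ [16, 17)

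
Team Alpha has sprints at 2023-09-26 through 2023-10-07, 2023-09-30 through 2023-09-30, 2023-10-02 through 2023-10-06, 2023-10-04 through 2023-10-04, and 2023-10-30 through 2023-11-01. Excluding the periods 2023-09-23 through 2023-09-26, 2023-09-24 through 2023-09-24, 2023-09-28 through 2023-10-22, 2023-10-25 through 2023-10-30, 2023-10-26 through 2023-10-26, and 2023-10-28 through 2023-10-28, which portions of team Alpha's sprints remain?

2023-09-27 through 2023-09-27, 2023-10-31 through 2023-11-01

A, merged: 2023-09-26 through 2023-10-07, 2023-10-30 through 2023-11-01.
B, merged: 2023-09-23 through 2023-09-26, 2023-09-28 through 2023-10-22, 2023-10-25 through 2023-10-30.
2023-09-26 through 2023-10-07 \ B = 2023-09-27 through 2023-09-27.
2023-10-30 through 2023-11-01 \ B = 2023-10-31 through 2023-11-01.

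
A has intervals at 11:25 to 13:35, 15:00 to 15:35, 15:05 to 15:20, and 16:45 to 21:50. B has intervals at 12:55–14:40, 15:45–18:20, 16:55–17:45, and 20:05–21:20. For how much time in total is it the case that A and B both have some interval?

3 h 30 min

First set merges to 11:25–13:35, 15:00–15:35, 16:45–21:50.
Second set merges to 12:55–14:40, 15:45–18:20, 20:05–21:20.
A ∩ B = 12:55–13:35, 16:45–18:20, 20:05–21:20.
Total: 40 min + 1 h 35 min + 1 h 15 min = 3 h 30 min.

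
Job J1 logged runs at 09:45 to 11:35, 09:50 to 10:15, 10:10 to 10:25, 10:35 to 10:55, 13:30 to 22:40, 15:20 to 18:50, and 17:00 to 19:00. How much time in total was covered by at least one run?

11 h

Merged: 09:45–11:35, 13:30–22:40.
Lengths: 1 h 50 min + 9 h 10 min = 11 h.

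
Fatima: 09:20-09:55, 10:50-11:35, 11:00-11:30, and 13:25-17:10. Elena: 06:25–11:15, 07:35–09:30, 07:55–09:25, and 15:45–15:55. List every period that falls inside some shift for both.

09:20–09:55, 10:50–11:15, 15:45–15:55

Merge the first list: 09:20–09:55, 10:50–11:35, 13:25–17:10.
Merge the second list: 06:25–11:15, 15:45–15:55.
09:20–09:55 meets the second set on 09:20–09:55.
10:50–11:35 meets the second set on 10:50–11:15.
13:25–17:10 meets the second set on 15:45–15:55.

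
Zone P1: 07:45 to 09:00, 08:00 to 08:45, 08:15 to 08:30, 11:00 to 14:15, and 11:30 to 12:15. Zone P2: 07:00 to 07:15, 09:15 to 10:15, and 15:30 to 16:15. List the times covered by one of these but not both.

First set merges to 07:45–09:00, 11:00–14:15.
A but not B: 07:45–09:00, 11:00–14:15.
B but not A: 07:00–07:15, 09:15–10:15, 15:30–16:15.
Combining gives A △ B.

07:00–07:15, 07:45–09:00, 09:15–10:15, 11:00–14:15, 15:30–16:15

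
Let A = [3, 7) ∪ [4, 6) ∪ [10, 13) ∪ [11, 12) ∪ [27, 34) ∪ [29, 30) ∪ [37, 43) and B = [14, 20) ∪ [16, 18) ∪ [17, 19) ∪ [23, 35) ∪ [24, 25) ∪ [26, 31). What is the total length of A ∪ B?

31

First set merges to [3, 7), [10, 13), [27, 34), [37, 43).
Second set merges to [14, 20), [23, 35).
A ∪ B = [3, 7), [10, 13), [14, 20), [23, 35), [37, 43).
Total: 4 + 3 + 6 + 12 + 6 = 31.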